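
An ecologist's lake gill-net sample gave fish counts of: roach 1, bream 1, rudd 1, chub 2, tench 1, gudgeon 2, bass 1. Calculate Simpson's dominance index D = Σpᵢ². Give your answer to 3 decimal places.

Total N = 1+1+1+2+1+2+1 = 9, so the proportions are 0.111111, 0.111111, 0.111111, 0.222222, 0.111111, 0.222222, 0.111111 (working shown to 6 dp, full precision carried).
D = 0.111111² + 0.111111² + 0.111111² + 0.222222² + 0.111111² + 0.222222² + 0.111111² = 0.012346 + 0.012346 + 0.012346 + 0.049383 + 0.012346 + 0.049383 + 0.012346 = 0.160494.
To 3 decimal places, D = 0.160.

0.160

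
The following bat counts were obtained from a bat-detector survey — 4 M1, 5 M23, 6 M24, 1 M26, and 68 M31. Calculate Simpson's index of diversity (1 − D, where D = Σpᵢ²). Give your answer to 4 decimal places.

Total N = 4+5+6+1+68 = 84, so the proportions are 0.047619, 0.059524, 0.071429, 0.011905, 0.809524 (working shown to 6 dp, full precision carried).
D = 0.047619² + 0.059524² + 0.071429² + 0.011905² + 0.809524² = 0.002268 + 0.003543 + 0.005102 + 0.000142 + 0.655329 = 0.666383.
So 1 − D = 0.333617, i.e. 0.3336 to 4 decimal places.

0.3336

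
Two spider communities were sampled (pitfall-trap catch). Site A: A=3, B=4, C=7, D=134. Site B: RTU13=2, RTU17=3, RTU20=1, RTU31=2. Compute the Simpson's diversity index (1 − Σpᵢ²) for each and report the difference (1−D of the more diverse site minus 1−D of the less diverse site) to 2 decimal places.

0.54

Site A: N=148, proportions 0.0203, 0.027, 0.0473, 0.9054, giving 1−D = 0.1769 (working shown to 4 dp, full precision carried).
Site B: N=8, proportions 0.25, 0.375, 0.125, 0.25, giving 1−D = 0.7188.
Difference = |0.1769 − 0.7188| = 0.5419, i.e. 0.54 to 2 decimal places.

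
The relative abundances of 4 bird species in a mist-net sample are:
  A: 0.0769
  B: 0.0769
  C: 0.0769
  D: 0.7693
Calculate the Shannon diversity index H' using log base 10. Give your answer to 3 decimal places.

Each pᵢ log₁₀ pᵢ term (working shown to 5 dp, full precision carried): 0.0769×(-1.11407)=-0.08567, 0.0769×(-1.11407)=-0.08567, 0.0769×(-1.11407)=-0.08567, 0.7693×(-0.11390)=-0.08763.
Sum = -0.34464, so H' = 0.345.

0.345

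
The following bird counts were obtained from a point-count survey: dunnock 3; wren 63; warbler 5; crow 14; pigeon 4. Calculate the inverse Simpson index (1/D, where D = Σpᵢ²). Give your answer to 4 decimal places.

1.8792

Total N = 3+63+5+14+4 = 89, so the proportions are 0.0337079, 0.7078652, 0.0561798, 0.1573034, 0.0449438 (working shown to 7 dp, full precision carried).
D = 0.0337079² + 0.7078652² + 0.0561798² + 0.1573034² + 0.0449438² = 0.0011362 + 0.5010731 + 0.0031562 + 0.0247444 + 0.0020199 = 0.5321298.
So 1/D = 1.879241, i.e. 1.8792 to 4 decimal places.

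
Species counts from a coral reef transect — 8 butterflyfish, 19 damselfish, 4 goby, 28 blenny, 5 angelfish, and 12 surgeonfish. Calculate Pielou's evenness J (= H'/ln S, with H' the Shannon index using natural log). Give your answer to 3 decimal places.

0.880

Total N = 8+19+4+28+5+12 = 76, so the proportions are 0.10526, 0.25, 0.05263, 0.36842, 0.06579, 0.15789 (working shown to 5 dp, full precision carried).
H' = −Σ pᵢ ln pᵢ = −((-0.23698) + (-0.34657) + (-0.15497) + (-0.36788) + (-0.17903) + (-0.29145)) = 1.57688.
With S = 6 species, ln S = 1.79176, so J = 1.57688/1.79176 = 0.88007, i.e. 0.880 to 3 decimal places.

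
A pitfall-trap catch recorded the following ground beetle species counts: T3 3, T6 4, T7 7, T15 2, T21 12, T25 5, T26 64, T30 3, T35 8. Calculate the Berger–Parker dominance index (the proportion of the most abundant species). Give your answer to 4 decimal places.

0.5926

Total N = 3+4+7+2+12+5+64+3+8 = 108, so the proportions are 0.027778, 0.037037, 0.064815, 0.018519, 0.111111, 0.046296, 0.592593, 0.027778, 0.074074 (working shown to 6 dp, full precision carried).
The largest proportion is 0.592593, i.e. d = 0.5926 to 4 decimal places.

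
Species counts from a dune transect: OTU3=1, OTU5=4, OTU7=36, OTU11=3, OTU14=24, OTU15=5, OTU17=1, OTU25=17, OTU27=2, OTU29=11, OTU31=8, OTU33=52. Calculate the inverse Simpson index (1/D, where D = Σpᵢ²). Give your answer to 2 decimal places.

Total N = 1+4+36+3+24+5+1+17+2+11+8+52 = 164, so the proportions are 0.006098, 0.02439, 0.219512, 0.018293, 0.146341, 0.030488, 0.006098, 0.103659, 0.012195, 0.067073, 0.04878, 0.317073 (working shown to 6 dp, full precision carried).
D = 0.006098² + 0.02439² + 0.219512² + 0.018293² + 0.146341² + 0.030488² + 0.006098² + 0.103659² + 0.012195² + 0.067073² + 0.04878² + 0.317073² = 0.000037 + 0.000595 + 0.048186 + 0.000335 + 0.021416 + 0.000930 + 0.000037 + 0.010745 + 0.000149 + 0.004499 + 0.002380 + 0.100535 = 0.189842.
So 1/D = 5.2675, i.e. 5.27 to 2 decimal places.

5.27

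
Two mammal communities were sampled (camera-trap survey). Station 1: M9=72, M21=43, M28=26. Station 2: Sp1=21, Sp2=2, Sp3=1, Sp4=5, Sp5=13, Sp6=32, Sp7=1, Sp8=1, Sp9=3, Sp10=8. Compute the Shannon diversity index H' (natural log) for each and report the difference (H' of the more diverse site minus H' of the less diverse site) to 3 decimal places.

0.718

Station 1: N=141, proportions 0.51064, 0.30496, 0.1844, giving H' = 1.01711 (working shown to 5 dp, full precision carried).
Station 2: N=87, proportions 0.24138, 0.02299, 0.01149, 0.05747, 0.14943, 0.36782, 0.01149, 0.01149, 0.03448, 0.09195, giving H' = 1.73547.
Difference = |1.01711 − 1.73547| = 0.71836, i.e. 0.718 to 3 decimal places.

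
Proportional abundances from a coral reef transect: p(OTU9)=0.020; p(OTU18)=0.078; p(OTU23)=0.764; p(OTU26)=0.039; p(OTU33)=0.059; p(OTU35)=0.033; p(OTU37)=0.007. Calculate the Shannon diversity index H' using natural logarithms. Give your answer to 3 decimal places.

Each pᵢ ln pᵢ term (working shown to 5 dp, full precision carried): 0.02×(-3.91202)=-0.07824, 0.078×(-2.55105)=-0.19898, 0.764×(-0.26919)=-0.20566, 0.039×(-3.24419)=-0.12652, 0.059×(-2.83022)=-0.16698, 0.033×(-3.41125)=-0.11257, 0.007×(-4.96185)=-0.03473.
Sum = -0.92369, so H' = 0.924.

0.924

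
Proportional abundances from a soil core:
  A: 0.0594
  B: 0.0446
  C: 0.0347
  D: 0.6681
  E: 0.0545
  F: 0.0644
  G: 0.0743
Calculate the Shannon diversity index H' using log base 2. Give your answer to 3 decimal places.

Each pᵢ log₂ pᵢ term (working shown to 5 dp, full precision carried): 0.0594×(-4.07339)=-0.24196, 0.0446×(-4.48681)=-0.20011, 0.0347×(-4.84892)=-0.16826, 0.6681×(-0.58186)=-0.38874, 0.0545×(-4.19760)=-0.22877, 0.0644×(-3.95680)=-0.25482, 0.0743×(-3.75049)=-0.27866.
Sum = -1.76132, so H' = 1.761.

1.761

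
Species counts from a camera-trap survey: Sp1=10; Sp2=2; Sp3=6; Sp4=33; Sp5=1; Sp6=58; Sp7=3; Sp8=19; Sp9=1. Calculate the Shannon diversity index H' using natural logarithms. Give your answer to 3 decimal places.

Total N = 10+2+6+33+1+58+3+19+1 = 133, so the proportions are 0.07519, 0.01504, 0.04511, 0.24812, 0.00752, 0.43609, 0.02256, 0.14286, 0.00752 (working shown to 5 dp, full precision carried).
Each pᵢ ln pᵢ term: 0.07519×(-2.58776)=-0.19457, 0.01504×(-4.19720)=-0.06312, 0.04511×(-3.09859)=-0.13979, 0.24812×(-1.39384)=-0.34584, 0.00752×(-4.89035)=-0.03677, 0.43609×(-0.82991)=-0.36191, 0.02256×(-3.79174)=-0.08553, 0.14286×(-1.94591)=-0.27799, 0.00752×(-4.89035)=-0.03677.
Sum = -1.54228, so H' = 1.542.

1.542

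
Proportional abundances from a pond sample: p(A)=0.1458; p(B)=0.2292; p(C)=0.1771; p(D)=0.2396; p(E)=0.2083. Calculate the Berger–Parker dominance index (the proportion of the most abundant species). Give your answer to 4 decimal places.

0.2396

The largest proportion is 0.2396, i.e. d = 0.2396 to 4 decimal places.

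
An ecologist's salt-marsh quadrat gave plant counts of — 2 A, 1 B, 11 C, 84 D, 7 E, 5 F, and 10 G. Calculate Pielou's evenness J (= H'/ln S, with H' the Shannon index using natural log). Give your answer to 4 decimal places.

Total N = 2+1+11+84+7+5+10 = 120, so the proportions are 0.016667, 0.008333, 0.091667, 0.7, 0.058333, 0.041667, 0.083333 (working shown to 6 dp, full precision carried).
H' = −Σ pᵢ ln pᵢ = −((-0.068239) + (-0.039896) + (-0.219046) + (-0.249672) + (-0.165759) + (-0.132419) + (-0.207076)) = 1.082107.
With S = 7 species, ln S = 1.945910, so J = 1.082107/1.945910 = 0.556093, i.e. 0.5561 to 4 decimal places.

0.5561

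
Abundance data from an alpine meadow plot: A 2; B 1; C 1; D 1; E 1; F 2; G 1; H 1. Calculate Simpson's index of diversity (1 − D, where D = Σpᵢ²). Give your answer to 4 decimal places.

Total N = 2+1+1+1+1+2+1+1 = 10, so the proportions are 0.2, 0.1, 0.1, 0.1, 0.1, 0.2, 0.1, 0.1 (working shown to 6 dp, full precision carried).
D = 0.2² + 0.1² + 0.1² + 0.1² + 0.1² + 0.2² + 0.1² + 0.1² = 0.040000 + 0.010000 + 0.010000 + 0.010000 + 0.010000 + 0.040000 + 0.010000 + 0.010000 = 0.140000.
So 1 − D = 0.860000, i.e. 0.8600 to 4 decimal places.

0.8600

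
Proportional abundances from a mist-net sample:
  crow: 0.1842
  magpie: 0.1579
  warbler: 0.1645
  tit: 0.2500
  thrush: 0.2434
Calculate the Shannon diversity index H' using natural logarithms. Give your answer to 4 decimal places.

Each pᵢ ln pᵢ term (working shown to 6 dp, full precision carried): 0.1842×(-1.691733)=-0.311617, 0.1579×(-1.845793)=-0.291451, 0.1645×(-1.804845)=-0.296897, 0.25×(-1.386294)=-0.346574, 0.2434×(-1.413049)=-0.343936.
Sum = -1.590475, so H' = 1.5905.

1.5905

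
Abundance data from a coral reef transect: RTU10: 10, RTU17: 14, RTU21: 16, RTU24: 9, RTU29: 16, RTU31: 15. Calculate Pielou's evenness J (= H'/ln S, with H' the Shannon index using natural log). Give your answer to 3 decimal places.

Total N = 10+14+16+9+16+15 = 80, so the proportions are 0.125, 0.175, 0.2, 0.1125, 0.2, 0.1875 (working shown to 5 dp, full precision carried).
H' = −Σ pᵢ ln pᵢ = −((-0.25993) + (-0.30502) + (-0.32189) + (-0.24579) + (-0.32189) + (-0.31387)) = 1.76839.
With S = 6 species, ln S = 1.79176, so J = 1.76839/1.79176 = 0.98695, i.e. 0.987 to 3 decimal places.

0.987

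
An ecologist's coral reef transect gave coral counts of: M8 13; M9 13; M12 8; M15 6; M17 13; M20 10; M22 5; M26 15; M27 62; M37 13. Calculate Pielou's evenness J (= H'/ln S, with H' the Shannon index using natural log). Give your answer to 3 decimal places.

0.856

Total N = 13+13+8+6+13+10+5+15+62+13 = 158, so the proportions are 0.08228, 0.08228, 0.05063, 0.03797, 0.08228, 0.06329, 0.03165, 0.09494, 0.39241, 0.08228 (working shown to 5 dp, full precision carried).
H' = −Σ pᵢ ln pᵢ = −((-0.20550) + (-0.20550) + (-0.15105) + (-0.12421) + (-0.20550) + (-0.17468) + (-0.10928) + (-0.22353) + (-0.36708) + (-0.20550)) = 1.97184.
With S = 10 species, ln S = 2.30259, so J = 1.97184/2.30259 = 0.85636, i.e. 0.856 to 3 decimal places.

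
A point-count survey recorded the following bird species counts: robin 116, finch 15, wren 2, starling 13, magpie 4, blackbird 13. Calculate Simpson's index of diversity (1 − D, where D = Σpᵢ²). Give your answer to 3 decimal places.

0.472

Total N = 116+15+2+13+4+13 = 163, so the proportions are 0.71166, 0.09202, 0.01227, 0.07975, 0.02454, 0.07975 (working shown to 5 dp, full precision carried).
D = 0.71166² + 0.09202² + 0.01227² + 0.07975² + 0.02454² + 0.07975² = 0.50645 + 0.00847 + 0.00015 + 0.00636 + 0.00060 + 0.00636 = 0.52840.
So 1 − D = 0.47160, i.e. 0.472 to 3 decimal places.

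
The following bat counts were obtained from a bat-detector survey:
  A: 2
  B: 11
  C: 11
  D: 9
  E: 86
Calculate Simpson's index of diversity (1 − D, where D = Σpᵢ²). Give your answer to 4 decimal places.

0.4546

Total N = 2+11+11+9+86 = 119, so the proportions are 0.016807, 0.092437, 0.092437, 0.07563, 0.722689 (working shown to 6 dp, full precision carried).
D = 0.016807² + 0.092437² + 0.092437² + 0.07563² + 0.722689² = 0.000282 + 0.008545 + 0.008545 + 0.005720 + 0.522280 = 0.545371.
So 1 − D = 0.454629, i.e. 0.4546 to 4 decimal places.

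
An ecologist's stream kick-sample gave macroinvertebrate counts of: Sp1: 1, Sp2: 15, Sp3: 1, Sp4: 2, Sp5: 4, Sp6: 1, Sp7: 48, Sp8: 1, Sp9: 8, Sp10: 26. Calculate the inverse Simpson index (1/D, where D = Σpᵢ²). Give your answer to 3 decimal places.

Total N = 1+15+1+2+4+1+48+1+8+26 = 107, so the proportions are 0.0093458, 0.1401869, 0.0093458, 0.0186916, 0.0373832, 0.0093458, 0.4485981, 0.0093458, 0.0747664, 0.2429907 (working shown to 7 dp, full precision carried).
D = 0.0093458² + 0.1401869² + 0.0093458² + 0.0186916² + 0.0373832² + 0.0093458² + 0.4485981² + 0.0093458² + 0.0747664² + 0.2429907² = 0.0000873 + 0.0196524 + 0.0000873 + 0.0003494 + 0.0013975 + 0.0000873 + 0.2012403 + 0.0000873 + 0.0055900 + 0.0590445 = 0.2876234.
So 1/D = 3.47677, i.e. 3.477 to 3 decimal places.

3.477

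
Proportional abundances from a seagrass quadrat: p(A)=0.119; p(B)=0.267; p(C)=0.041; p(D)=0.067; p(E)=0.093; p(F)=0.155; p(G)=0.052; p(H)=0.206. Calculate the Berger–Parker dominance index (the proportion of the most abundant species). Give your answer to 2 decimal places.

0.27

The largest proportion is 0.267, i.e. d = 0.27 to 2 decimal places.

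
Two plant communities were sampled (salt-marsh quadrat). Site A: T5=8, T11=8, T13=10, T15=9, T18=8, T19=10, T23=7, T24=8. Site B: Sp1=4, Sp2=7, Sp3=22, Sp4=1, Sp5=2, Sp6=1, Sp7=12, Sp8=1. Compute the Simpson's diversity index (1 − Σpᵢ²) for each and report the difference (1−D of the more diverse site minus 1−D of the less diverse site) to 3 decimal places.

0.153

Site A: N=68, proportions 0.11765, 0.11765, 0.14706, 0.13235, 0.11765, 0.14706, 0.10294, 0.11765, giving 1−D = 0.87327 (working shown to 5 dp, full precision carried).
Site B: N=50, proportions 0.08, 0.14, 0.44, 0.02, 0.04, 0.02, 0.24, 0.02, giving 1−D = 0.72000.
Difference = |0.87327 − 0.72000| = 0.15327, i.e. 0.153 to 3 decimal places.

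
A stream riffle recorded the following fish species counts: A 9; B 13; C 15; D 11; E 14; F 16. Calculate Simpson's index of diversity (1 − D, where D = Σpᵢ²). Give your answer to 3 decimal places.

Total N = 9+13+15+11+14+16 = 78, so the proportions are 0.11538, 0.16667, 0.19231, 0.14103, 0.17949, 0.20513 (working shown to 5 dp, full precision carried).
D = 0.11538² + 0.16667² + 0.19231² + 0.14103² + 0.17949² + 0.20513² = 0.01331 + 0.02778 + 0.03698 + 0.01989 + 0.03222 + 0.04208 = 0.17226.
So 1 − D = 0.82774, i.e. 0.828 to 3 decimal places.

0.828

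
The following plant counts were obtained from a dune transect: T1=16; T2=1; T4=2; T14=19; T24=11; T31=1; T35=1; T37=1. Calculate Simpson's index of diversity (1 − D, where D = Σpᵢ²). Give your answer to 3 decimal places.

0.724

Total N = 16+1+2+19+11+1+1+1 = 52, so the proportions are 0.30769, 0.01923, 0.03846, 0.36538, 0.21154, 0.01923, 0.01923, 0.01923 (working shown to 5 dp, full precision carried).
D = 0.30769² + 0.01923² + 0.03846² + 0.36538² + 0.21154² + 0.01923² + 0.01923² + 0.01923² = 0.09467 + 0.00037 + 0.00148 + 0.13351 + 0.04475 + 0.00037 + 0.00037 + 0.00037 = 0.27589.
So 1 − D = 0.72411, i.e. 0.724 to 3 decimal places.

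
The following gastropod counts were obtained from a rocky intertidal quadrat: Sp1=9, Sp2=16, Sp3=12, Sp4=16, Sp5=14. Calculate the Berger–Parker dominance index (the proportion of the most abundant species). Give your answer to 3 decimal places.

0.239

Total N = 9+16+12+16+14 = 67, so the proportions are 0.13433, 0.23881, 0.1791, 0.23881, 0.20896 (working shown to 5 dp, full precision carried).
The largest proportion is 0.23881, i.e. d = 0.239 to 3 decimal places.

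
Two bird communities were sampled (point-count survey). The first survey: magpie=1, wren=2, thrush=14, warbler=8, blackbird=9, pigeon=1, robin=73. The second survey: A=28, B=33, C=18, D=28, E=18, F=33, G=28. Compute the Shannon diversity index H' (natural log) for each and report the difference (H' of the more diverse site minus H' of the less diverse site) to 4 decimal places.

The first survey: N=108, proportions 0.009259, 0.018519, 0.12963, 0.074074, 0.083333, 0.009259, 0.675926, giving H' = 1.090028 (working shown to 6 dp, full precision carried).
The second survey: N=186, proportions 0.150538, 0.177419, 0.096774, 0.150538, 0.096774, 0.177419, 0.150538, giving H' = 1.920757.
Difference = |1.090028 − 1.920757| = 0.830729, i.e. 0.8307 to 4 decimal places.

0.8307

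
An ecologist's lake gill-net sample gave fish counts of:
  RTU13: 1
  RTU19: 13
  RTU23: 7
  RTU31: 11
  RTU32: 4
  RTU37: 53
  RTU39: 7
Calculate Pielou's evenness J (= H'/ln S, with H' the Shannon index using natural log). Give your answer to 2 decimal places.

0.72

Total N = 1+13+7+11+4+53+7 = 96, so the proportions are 0.0104, 0.1354, 0.0729, 0.1146, 0.0417, 0.5521, 0.0729 (working shown to 4 dp, full precision carried).
H' = −Σ pᵢ ln pᵢ = −((-0.0475) + (-0.2708) + (-0.1909) + (-0.2482) + (-0.1324) + (-0.3280) + (-0.1909)) = 1.4088.
With S = 7 species, ln S = 1.9459, so J = 1.4088/1.9459 = 0.7240, i.e. 0.72 to 2 decimal places.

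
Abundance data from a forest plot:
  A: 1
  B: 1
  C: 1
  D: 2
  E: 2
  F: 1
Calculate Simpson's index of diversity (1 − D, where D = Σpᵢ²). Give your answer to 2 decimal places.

Total N = 1+1+1+2+2+1 = 8, so the proportions are 0.125, 0.125, 0.125, 0.25, 0.25, 0.125 (working shown to 4 dp, full precision carried).
D = 0.125² + 0.125² + 0.125² + 0.25² + 0.25² + 0.125² = 0.0156 + 0.0156 + 0.0156 + 0.0625 + 0.0625 + 0.0156 = 0.1875.
So 1 − D = 0.8125, i.e. 0.81 to 2 decimal places.

0.81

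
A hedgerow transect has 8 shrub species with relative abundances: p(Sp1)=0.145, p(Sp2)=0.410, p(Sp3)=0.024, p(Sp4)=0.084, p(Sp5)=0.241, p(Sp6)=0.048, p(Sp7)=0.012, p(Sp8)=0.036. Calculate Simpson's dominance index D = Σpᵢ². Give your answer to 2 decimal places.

D = 0.145² + 0.41² + 0.024² + 0.084² + 0.241² + 0.048² + 0.012² + 0.036² = 0.0210 + 0.1681 + 0.0006 + 0.0071 + 0.0581 + 0.0023 + 0.0001 + 0.0013 = 0.2586 (working shown to 4 dp, full precision carried).
To 2 decimal places, D = 0.26.

0.26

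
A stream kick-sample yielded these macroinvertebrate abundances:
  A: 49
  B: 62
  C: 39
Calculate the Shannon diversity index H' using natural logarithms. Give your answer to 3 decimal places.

1.081

Total N = 49+62+39 = 150, so the proportions are 0.32667, 0.41333, 0.26 (working shown to 5 dp, full precision carried).
Each pᵢ ln pᵢ term: 0.32667×(-1.11881)=-0.36548, 0.41333×(-0.88350)=-0.36518, 0.26×(-1.34707)=-0.35024.
Sum = -1.08090, so H' = 1.081.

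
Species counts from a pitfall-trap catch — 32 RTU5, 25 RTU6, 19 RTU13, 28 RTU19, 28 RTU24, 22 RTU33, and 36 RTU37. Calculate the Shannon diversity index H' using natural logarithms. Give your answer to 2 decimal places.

1.93

Total N = 32+25+19+28+28+22+36 = 190, so the proportions are 0.1684, 0.1316, 0.1, 0.1474, 0.1474, 0.1158, 0.1895 (working shown to 4 dp, full precision carried).
Each pᵢ ln pᵢ term: 0.1684×(-1.7813)=-0.3000, 0.1316×(-2.0281)=-0.2669, 0.1×(-2.3026)=-0.2303, 0.1474×(-1.9148)=-0.2822, 0.1474×(-1.9148)=-0.2822, 0.1158×(-2.1560)=-0.2496, 0.1895×(-1.6635)=-0.3152.
Sum = -1.9263, so H' = 1.93.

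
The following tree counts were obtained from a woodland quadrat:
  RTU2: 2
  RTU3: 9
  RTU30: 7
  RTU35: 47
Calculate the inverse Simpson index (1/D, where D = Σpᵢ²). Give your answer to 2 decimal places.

Total N = 2+9+7+47 = 65, so the proportions are 0.03077, 0.13846, 0.10769, 0.72308 (working shown to 5 dp, full precision carried).
D = 0.03077² + 0.13846² + 0.10769² + 0.72308² = 0.00095 + 0.01917 + 0.01160 + 0.52284 = 0.55456.
So 1/D = 1.8032, i.e. 1.80 to 2 decimal places.

1.80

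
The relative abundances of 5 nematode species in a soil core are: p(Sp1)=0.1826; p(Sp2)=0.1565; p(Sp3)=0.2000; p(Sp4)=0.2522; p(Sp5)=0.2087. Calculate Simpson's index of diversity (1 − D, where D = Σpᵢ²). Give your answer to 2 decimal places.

D = 0.1826² + 0.1565² + 0.2² + 0.2522² + 0.2087² = 0.0333 + 0.0245 + 0.0400 + 0.0636 + 0.0436 = 0.2050 (working shown to 4 dp, full precision carried).
So 1 − D = 0.7950, i.e. 0.80 to 2 decimal places.

0.80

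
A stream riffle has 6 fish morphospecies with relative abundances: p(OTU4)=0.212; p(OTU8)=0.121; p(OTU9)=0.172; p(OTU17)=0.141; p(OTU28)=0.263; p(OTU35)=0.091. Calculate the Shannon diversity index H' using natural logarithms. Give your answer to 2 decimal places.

1.73

Each pᵢ ln pᵢ term (working shown to 4 dp, full precision carried): 0.212×(-1.5512)=-0.3288, 0.121×(-2.1120)=-0.2555, 0.172×(-1.7603)=-0.3028, 0.141×(-1.9590)=-0.2762, 0.263×(-1.3356)=-0.3513, 0.091×(-2.3969)=-0.2181.
Sum = -1.7328, so H' = 1.73.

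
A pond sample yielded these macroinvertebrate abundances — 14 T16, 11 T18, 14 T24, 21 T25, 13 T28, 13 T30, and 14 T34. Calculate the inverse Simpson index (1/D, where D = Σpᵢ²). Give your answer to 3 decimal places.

Total N = 14+11+14+21+13+13+14 = 100, so the proportions are 0.14, 0.11, 0.14, 0.21, 0.13, 0.13, 0.14 (working shown to 7 dp, full precision carried).
D = 0.14² + 0.11² + 0.14² + 0.21² + 0.13² + 0.13² + 0.14² = 0.0196000 + 0.0121000 + 0.0196000 + 0.0441000 + 0.0169000 + 0.0169000 + 0.0196000 = 0.1488000.
So 1/D = 6.72043, i.e. 6.720 to 3 decimal places.

6.720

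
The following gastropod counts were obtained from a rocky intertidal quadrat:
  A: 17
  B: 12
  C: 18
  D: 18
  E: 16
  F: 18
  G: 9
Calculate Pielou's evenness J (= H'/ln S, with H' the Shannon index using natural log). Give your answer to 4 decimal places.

Total N = 17+12+18+18+16+18+9 = 108, so the proportions are 0.157407, 0.111111, 0.166667, 0.166667, 0.148148, 0.166667, 0.083333 (working shown to 6 dp, full precision carried).
H' = −Σ pᵢ ln pᵢ = −((-0.291033) + (-0.244136) + (-0.298627) + (-0.298627) + (-0.282895) + (-0.298627) + (-0.207076)) = 1.921020.
With S = 7 species, ln S = 1.945910, so J = 1.921020/1.945910 = 0.987209, i.e. 0.9872 to 4 decimal places.

0.9872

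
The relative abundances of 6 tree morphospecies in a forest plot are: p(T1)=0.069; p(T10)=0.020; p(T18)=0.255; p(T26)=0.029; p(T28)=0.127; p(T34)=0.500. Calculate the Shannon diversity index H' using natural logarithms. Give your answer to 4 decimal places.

Each pᵢ ln pᵢ term (working shown to 6 dp, full precision carried): 0.069×(-2.673649)=-0.184482, 0.02×(-3.912023)=-0.078240, 0.255×(-1.366492)=-0.348455, 0.029×(-3.540459)=-0.102673, 0.127×(-2.063568)=-0.262073, 0.5×(-0.693147)=-0.346574.
Sum = -1.322498, so H' = 1.3225.

1.3225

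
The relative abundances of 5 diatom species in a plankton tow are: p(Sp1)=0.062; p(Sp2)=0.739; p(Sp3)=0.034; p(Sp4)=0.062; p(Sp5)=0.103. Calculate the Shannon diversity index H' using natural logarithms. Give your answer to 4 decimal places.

Each pᵢ ln pᵢ term (working shown to 6 dp, full precision carried): 0.062×(-2.780621)=-0.172398, 0.739×(-0.302457)=-0.223516, 0.034×(-3.381395)=-0.114967, 0.062×(-2.780621)=-0.172398, 0.103×(-2.273026)=-0.234122.
Sum = -0.917402, so H' = 0.9174.

0.9174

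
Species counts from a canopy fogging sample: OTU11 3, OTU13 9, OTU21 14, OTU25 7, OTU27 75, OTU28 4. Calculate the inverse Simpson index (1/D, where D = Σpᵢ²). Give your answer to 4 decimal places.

2.0991

Total N = 3+9+14+7+75+4 = 112, so the proportions are 0.0267857, 0.0803571, 0.125, 0.0625, 0.6696429, 0.0357143 (working shown to 7 dp, full precision carried).
D = 0.0267857² + 0.0803571² + 0.125² + 0.0625² + 0.6696429² + 0.0357143² = 0.0007175 + 0.0064573 + 0.0156250 + 0.0039062 + 0.4484216 + 0.0012755 = 0.4764031.
So 1/D = 2.099063, i.e. 2.0991 to 4 decimal places.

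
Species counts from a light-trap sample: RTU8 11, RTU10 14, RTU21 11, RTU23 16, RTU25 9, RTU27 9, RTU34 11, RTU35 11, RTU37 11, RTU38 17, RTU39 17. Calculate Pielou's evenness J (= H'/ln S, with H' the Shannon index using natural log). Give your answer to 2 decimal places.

Total N = 11+14+11+16+9+9+11+11+11+17+17 = 137, so the proportions are 0.0803, 0.1022, 0.0803, 0.1168, 0.0657, 0.0657, 0.0803, 0.0803, 0.0803, 0.1241, 0.1241 (working shown to 4 dp, full precision carried).
H' = −Σ pᵢ ln pᵢ = −((-0.2025) + (-0.2331) + (-0.2025) + (-0.2508) + (-0.1789) + (-0.1789) + (-0.2025) + (-0.2025) + (-0.2025) + (-0.2589) + (-0.2589)) = 2.3720.
With S = 11 species, ln S = 2.3979, so J = 2.3720/2.3979 = 0.9892, i.e. 0.99 to 2 decimal places.

0.99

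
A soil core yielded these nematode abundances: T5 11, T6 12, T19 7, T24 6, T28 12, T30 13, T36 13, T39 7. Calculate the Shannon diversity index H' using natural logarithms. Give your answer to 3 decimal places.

Total N = 11+12+7+6+12+13+13+7 = 81, so the proportions are 0.1358, 0.14815, 0.08642, 0.07407, 0.14815, 0.16049, 0.16049, 0.08642 (working shown to 5 dp, full precision carried).
Each pᵢ ln pᵢ term: 0.1358×(-1.99655)=-0.27114, 0.14815×(-1.90954)=-0.28290, 0.08642×(-2.44854)=-0.21160, 0.07407×(-2.60269)=-0.19279, 0.14815×(-1.90954)=-0.28290, 0.16049×(-1.82950)=-0.29362, 0.16049×(-1.82950)=-0.29362, 0.08642×(-2.44854)=-0.21160.
Sum = -2.04017, so H' = 2.040.

2.040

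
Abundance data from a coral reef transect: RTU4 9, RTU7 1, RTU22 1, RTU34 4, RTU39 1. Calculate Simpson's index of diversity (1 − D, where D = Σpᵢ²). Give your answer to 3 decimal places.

0.609

Total N = 9+1+1+4+1 = 16, so the proportions are 0.5625, 0.0625, 0.0625, 0.25, 0.0625 (working shown to 5 dp, full precision carried).
D = 0.5625² + 0.0625² + 0.0625² + 0.25² + 0.0625² = 0.31641 + 0.00391 + 0.00391 + 0.06250 + 0.00391 = 0.39062.
So 1 − D = 0.60938, i.e. 0.609 to 3 decimal places.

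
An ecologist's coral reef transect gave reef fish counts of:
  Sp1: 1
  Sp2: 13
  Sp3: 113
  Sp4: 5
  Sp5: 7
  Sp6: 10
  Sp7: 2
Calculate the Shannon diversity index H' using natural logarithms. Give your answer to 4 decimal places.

0.9536

Total N = 1+13+113+5+7+10+2 = 151, so the proportions are 0.006623, 0.086093, 0.748344, 0.033113, 0.046358, 0.066225, 0.013245 (working shown to 6 dp, full precision carried).
Each pᵢ ln pᵢ term: 0.006623×(-5.017280)=-0.033227, 0.086093×(-2.452330)=-0.211128, 0.748344×(-0.289892)=-0.216939, 0.033113×(-3.407842)=-0.112842, 0.046358×(-3.071370)=-0.142381, 0.066225×(-2.714695)=-0.179781, 0.013245×(-4.324133)=-0.057273.
Sum = -0.953572, so H' = 0.9536.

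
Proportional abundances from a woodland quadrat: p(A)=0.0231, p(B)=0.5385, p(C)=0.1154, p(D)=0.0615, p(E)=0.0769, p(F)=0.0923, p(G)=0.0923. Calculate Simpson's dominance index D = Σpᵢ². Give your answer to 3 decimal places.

D = 0.0231² + 0.5385² + 0.1154² + 0.0615² + 0.0769² + 0.0923² + 0.0923² = 0.00053 + 0.28998 + 0.01332 + 0.00378 + 0.00591 + 0.00852 + 0.00852 = 0.33057 (working shown to 5 dp, full precision carried).
To 3 decimal places, D = 0.331.

0.331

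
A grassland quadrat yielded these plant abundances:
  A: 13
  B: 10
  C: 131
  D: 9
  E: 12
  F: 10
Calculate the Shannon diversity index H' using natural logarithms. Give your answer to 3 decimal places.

1.071

Total N = 13+10+131+9+12+10 = 185, so the proportions are 0.07027, 0.05405, 0.70811, 0.04865, 0.06486, 0.05405 (working shown to 5 dp, full precision carried).
Each pᵢ ln pᵢ term: 0.07027×(-2.65541)=-0.18660, 0.05405×(-2.91777)=-0.15772, 0.70811×(-0.34516)=-0.24441, 0.04865×(-3.02313)=-0.14707, 0.06486×(-2.73545)=-0.17743, 0.05405×(-2.91777)=-0.15772.
Sum = -1.07095, so H' = 1.071.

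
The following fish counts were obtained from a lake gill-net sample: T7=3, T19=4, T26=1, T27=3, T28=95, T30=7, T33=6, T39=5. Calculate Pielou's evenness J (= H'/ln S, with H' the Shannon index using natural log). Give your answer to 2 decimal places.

0.47

Total N = 3+4+1+3+95+7+6+5 = 124, so the proportions are 0.0242, 0.0323, 0.0081, 0.0242, 0.7661, 0.0565, 0.0484, 0.0403 (working shown to 4 dp, full precision carried).
H' = −Σ pᵢ ln pᵢ = −((-0.0900) + (-0.1108) + (-0.0389) + (-0.0900) + (-0.2041) + (-0.1623) + (-0.1465) + (-0.1295)) = 0.9721.
With S = 8 species, ln S = 2.0794, so J = 0.9721/2.0794 = 0.4675, i.e. 0.47 to 2 decimal places.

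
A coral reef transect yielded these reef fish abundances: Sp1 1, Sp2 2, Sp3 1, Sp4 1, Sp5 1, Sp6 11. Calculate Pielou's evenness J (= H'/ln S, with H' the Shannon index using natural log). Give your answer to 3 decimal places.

0.670

Total N = 1+2+1+1+1+11 = 17, so the proportions are 0.05882, 0.11765, 0.05882, 0.05882, 0.05882, 0.64706 (working shown to 5 dp, full precision carried).
H' = −Σ pᵢ ln pᵢ = −((-0.16666) + (-0.25177) + (-0.16666) + (-0.16666) + (-0.16666) + (-0.28168)) = 1.20009.
With S = 6 species, ln S = 1.79176, so J = 1.20009/1.79176 = 0.66978, i.e. 0.670 to 3 decimal places.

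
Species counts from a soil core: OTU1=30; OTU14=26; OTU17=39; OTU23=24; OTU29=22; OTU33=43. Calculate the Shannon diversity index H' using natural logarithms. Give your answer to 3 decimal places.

1.760

Total N = 30+26+39+24+22+43 = 184, so the proportions are 0.16304, 0.1413, 0.21196, 0.13043, 0.11957, 0.2337 (working shown to 5 dp, full precision carried).
Each pᵢ ln pᵢ term: 0.16304×(-1.81374)=-0.29572, 0.1413×(-1.95684)=-0.27651, 0.21196×(-1.55137)=-0.32882, 0.13043×(-2.03688)=-0.26568, 0.11957×(-2.12389)=-0.25394, 0.2337×(-1.45374)=-0.33973.
Sum = -1.76041, so H' = 1.760.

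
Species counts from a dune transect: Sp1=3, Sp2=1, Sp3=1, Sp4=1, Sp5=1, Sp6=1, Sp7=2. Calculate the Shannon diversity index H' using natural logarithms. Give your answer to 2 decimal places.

Total N = 3+1+1+1+1+1+2 = 10, so the proportions are 0.3, 0.1, 0.1, 0.1, 0.1, 0.1, 0.2 (working shown to 4 dp, full precision carried).
Each pᵢ ln pᵢ term: 0.3×(-1.2040)=-0.3612, 0.1×(-2.3026)=-0.2303, 0.1×(-2.3026)=-0.2303, 0.1×(-2.3026)=-0.2303, 0.1×(-2.3026)=-0.2303, 0.1×(-2.3026)=-0.2303, 0.2×(-1.6094)=-0.3219.
Sum = -1.8344, so H' = 1.83.

1.83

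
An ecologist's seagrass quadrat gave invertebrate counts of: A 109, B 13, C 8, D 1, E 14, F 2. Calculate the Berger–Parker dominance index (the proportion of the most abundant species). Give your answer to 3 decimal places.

Total N = 109+13+8+1+14+2 = 147, so the proportions are 0.741497, 0.088435, 0.054422, 0.006803, 0.095238, 0.013605 (working shown to 6 dp, full precision carried).
The largest proportion is 0.741497, i.e. d = 0.741 to 3 decimal places.

0.741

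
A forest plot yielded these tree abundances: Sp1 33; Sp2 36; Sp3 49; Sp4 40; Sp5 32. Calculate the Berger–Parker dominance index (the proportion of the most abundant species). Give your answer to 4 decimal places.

Total N = 33+36+49+40+32 = 190, so the proportions are 0.173684, 0.189474, 0.257895, 0.210526, 0.168421 (working shown to 6 dp, full precision carried).
The largest proportion is 0.257895, i.e. d = 0.2579 to 4 decimal places.

0.2579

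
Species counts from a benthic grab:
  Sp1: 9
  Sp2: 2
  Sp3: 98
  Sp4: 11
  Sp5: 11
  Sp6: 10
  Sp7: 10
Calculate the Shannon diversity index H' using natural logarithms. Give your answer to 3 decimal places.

Total N = 9+2+98+11+11+10+10 = 151, so the proportions are 0.0596, 0.01325, 0.64901, 0.07285, 0.07285, 0.06623, 0.06623 (working shown to 5 dp, full precision carried).
Each pᵢ ln pᵢ term: 0.0596×(-2.82006)=-0.16808, 0.01325×(-4.32413)=-0.05727, 0.64901×(-0.43231)=-0.28057, 0.07285×(-2.61938)=-0.19082, 0.07285×(-2.61938)=-0.19082, 0.06623×(-2.71469)=-0.17978, 0.06623×(-2.71469)=-0.17978.
Sum = -1.24712, so H' = 1.247.

1.247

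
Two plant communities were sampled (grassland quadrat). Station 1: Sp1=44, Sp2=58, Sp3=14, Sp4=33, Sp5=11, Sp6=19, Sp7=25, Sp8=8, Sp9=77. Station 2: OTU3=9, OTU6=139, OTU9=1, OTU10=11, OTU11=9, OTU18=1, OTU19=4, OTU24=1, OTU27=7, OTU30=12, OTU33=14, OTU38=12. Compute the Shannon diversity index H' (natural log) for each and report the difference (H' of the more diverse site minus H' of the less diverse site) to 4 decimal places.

Station 1: N=289, proportions 0.152249, 0.200692, 0.048443, 0.114187, 0.038062, 0.065744, 0.086505, 0.027682, 0.266436, giving H' = 1.970083 (working shown to 6 dp, full precision carried).
Station 2: N=220, proportions 0.040909, 0.631818, 0.004545, 0.05, 0.040909, 0.004545, 0.018182, 0.004545, 0.031818, 0.054545, 0.063636, 0.054545, giving H' = 1.450128.
Difference = |1.970083 − 1.450128| = 0.519955, i.e. 0.5200 to 4 decimal places.

0.5200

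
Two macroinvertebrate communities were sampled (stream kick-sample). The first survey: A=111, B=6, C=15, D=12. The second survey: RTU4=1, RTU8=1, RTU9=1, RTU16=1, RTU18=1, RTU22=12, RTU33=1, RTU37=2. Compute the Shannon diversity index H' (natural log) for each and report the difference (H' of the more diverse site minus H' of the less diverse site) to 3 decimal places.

The first survey: N=144, proportions 0.77083, 0.04167, 0.10417, 0.08333, giving H' = 0.77573 (working shown to 5 dp, full precision carried).
The second survey: N=20, proportions 0.05, 0.05, 0.05, 0.05, 0.05, 0.6, 0.05, 0.1, giving H' = 1.43547.
Difference = |0.77573 − 1.43547| = 0.65974, i.e. 0.660 to 3 decimal places.

0.660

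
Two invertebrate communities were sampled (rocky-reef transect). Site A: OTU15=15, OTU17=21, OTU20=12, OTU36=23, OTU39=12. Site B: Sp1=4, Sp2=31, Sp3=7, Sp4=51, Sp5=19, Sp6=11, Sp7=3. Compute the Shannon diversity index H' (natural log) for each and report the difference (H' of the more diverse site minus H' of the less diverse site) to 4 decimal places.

0.0034

Site A: N=83, proportions 0.180723, 0.253012, 0.144578, 0.277108, 0.144578, giving H' = 1.571734 (working shown to 6 dp, full precision carried).
Site B: N=126, proportions 0.031746, 0.246032, 0.055556, 0.404762, 0.150794, 0.087302, 0.02381, giving H' = 1.568343.
Difference = |1.571734 − 1.568343| = 0.003391, i.e. 0.0034 to 4 decimal places.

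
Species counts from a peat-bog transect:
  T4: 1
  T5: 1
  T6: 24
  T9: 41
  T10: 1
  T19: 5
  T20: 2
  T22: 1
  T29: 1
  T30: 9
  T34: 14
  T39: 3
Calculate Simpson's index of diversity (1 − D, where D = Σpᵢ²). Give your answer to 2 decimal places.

Total N = 1+1+24+41+1+5+2+1+1+9+14+3 = 103, so the proportions are 0.0097, 0.0097, 0.233, 0.3981, 0.0097, 0.0485, 0.0194, 0.0097, 0.0097, 0.0874, 0.1359, 0.0291 (working shown to 4 dp, full precision carried).
D = 0.0097² + 0.0097² + 0.233² + 0.3981² + 0.0097² + 0.0485² + 0.0194² + 0.0097² + 0.0097² + 0.0874² + 0.1359² + 0.0291² = 0.0001 + 0.0001 + 0.0543 + 0.1585 + 0.0001 + 0.0024 + 0.0004 + 0.0001 + 0.0001 + 0.0076 + 0.0185 + 0.0008 = 0.2429.
So 1 − D = 0.7571, i.e. 0.76 to 2 decimal places.

0.76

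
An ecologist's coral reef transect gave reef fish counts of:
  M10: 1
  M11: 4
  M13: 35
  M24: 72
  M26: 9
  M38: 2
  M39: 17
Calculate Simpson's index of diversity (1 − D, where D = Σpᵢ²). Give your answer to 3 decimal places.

Total N = 1+4+35+72+9+2+17 = 140, so the proportions are 0.00714, 0.02857, 0.25, 0.51429, 0.06429, 0.01429, 0.12143 (working shown to 5 dp, full precision carried).
D = 0.00714² + 0.02857² + 0.25² + 0.51429² + 0.06429² + 0.01429² + 0.12143² = 0.00005 + 0.00082 + 0.06250 + 0.26449 + 0.00413 + 0.00020 + 0.01474 = 0.34694.
So 1 − D = 0.65306, i.e. 0.653 to 3 decimal places.

0.653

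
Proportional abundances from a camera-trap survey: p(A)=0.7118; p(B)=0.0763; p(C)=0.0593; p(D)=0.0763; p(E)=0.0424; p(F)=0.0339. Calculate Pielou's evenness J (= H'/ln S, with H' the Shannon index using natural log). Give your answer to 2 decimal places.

H' = −Σ pᵢ ln pᵢ = −((-0.2420) + (-0.1963) + (-0.1675) + (-0.1963) + (-0.1340) + (-0.1147)) = 1.0509 (working shown to 4 dp, full precision carried).
With S = 6 species, ln S = 1.7918, so J = 1.0509/1.7918 = 0.5865, i.e. 0.59 to 2 decimal places.

0.59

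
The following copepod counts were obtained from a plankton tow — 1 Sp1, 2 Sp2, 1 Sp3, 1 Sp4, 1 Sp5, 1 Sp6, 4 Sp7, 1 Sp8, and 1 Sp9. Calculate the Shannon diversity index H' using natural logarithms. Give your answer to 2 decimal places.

Total N = 1+2+1+1+1+1+4+1+1 = 13, so the proportions are 0.0769, 0.1538, 0.0769, 0.0769, 0.0769, 0.0769, 0.3077, 0.0769, 0.0769 (working shown to 4 dp, full precision carried).
Each pᵢ ln pᵢ term: 0.0769×(-2.5649)=-0.1973, 0.1538×(-1.8718)=-0.2880, 0.0769×(-2.5649)=-0.1973, 0.0769×(-2.5649)=-0.1973, 0.0769×(-2.5649)=-0.1973, 0.0769×(-2.5649)=-0.1973, 0.3077×(-1.1787)=-0.3627, 0.0769×(-2.5649)=-0.1973, 0.0769×(-2.5649)=-0.1973.
Sum = -2.0318, so H' = 2.03.

2.03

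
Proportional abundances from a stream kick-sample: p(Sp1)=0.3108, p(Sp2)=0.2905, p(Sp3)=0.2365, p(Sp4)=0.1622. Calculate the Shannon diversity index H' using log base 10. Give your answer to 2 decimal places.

Each pᵢ log₁₀ pᵢ term (working shown to 4 dp, full precision carried): 0.3108×(-0.5075)=-0.1577, 0.2905×(-0.5369)=-0.1560, 0.2365×(-0.6262)=-0.1481, 0.1622×(-0.7899)=-0.1281.
Sum = -0.5899, so H' = 0.59.

0.59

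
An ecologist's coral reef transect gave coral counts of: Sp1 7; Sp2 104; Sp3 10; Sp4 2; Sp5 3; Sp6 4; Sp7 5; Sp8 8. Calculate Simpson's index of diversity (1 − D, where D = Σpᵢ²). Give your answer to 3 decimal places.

0.458

Total N = 7+104+10+2+3+4+5+8 = 143, so the proportions are 0.04895, 0.72727, 0.06993, 0.01399, 0.02098, 0.02797, 0.03497, 0.05594 (working shown to 5 dp, full precision carried).
D = 0.04895² + 0.72727² + 0.06993² + 0.01399² + 0.02098² + 0.02797² + 0.03497² + 0.05594² = 0.00240 + 0.52893 + 0.00489 + 0.00020 + 0.00044 + 0.00078 + 0.00122 + 0.00313 = 0.54198.
So 1 − D = 0.45802, i.e. 0.458 to 3 decimal places.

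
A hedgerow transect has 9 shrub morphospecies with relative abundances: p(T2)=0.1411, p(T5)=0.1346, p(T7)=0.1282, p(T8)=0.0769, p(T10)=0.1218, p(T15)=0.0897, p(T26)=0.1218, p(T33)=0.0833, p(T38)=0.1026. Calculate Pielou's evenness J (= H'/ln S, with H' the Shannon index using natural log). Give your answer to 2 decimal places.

0.99

H' = −Σ pᵢ ln pᵢ = −((-0.2763) + (-0.2699) + (-0.2633) + (-0.1973) + (-0.2564) + (-0.2163) + (-0.2564) + (-0.2070) + (-0.2336)) = 2.1767 (working shown to 4 dp, full precision carried).
With S = 9 species, ln S = 2.1972, so J = 2.1767/2.1972 = 0.9906, i.e. 0.99 to 2 decimal places.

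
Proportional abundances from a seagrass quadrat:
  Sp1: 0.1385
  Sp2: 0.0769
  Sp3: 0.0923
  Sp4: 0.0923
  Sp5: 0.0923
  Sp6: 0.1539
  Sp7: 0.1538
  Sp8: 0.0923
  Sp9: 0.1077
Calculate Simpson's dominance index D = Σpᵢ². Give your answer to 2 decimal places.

0.12

D = 0.1385² + 0.0769² + 0.0923² + 0.0923² + 0.0923² + 0.1539² + 0.1538² + 0.0923² + 0.1077² = 0.0192 + 0.0059 + 0.0085 + 0.0085 + 0.0085 + 0.0237 + 0.0237 + 0.0085 + 0.0116 = 0.1181 (working shown to 4 dp, full precision carried).
To 2 decimal places, D = 0.12.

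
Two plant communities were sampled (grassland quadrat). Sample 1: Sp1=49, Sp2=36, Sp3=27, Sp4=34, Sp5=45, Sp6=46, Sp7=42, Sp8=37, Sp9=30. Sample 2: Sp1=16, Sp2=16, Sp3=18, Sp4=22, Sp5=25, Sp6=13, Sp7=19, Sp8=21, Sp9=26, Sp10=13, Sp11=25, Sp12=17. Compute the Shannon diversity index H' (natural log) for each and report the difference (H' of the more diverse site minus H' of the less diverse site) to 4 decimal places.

Sample 1: N=346, proportions 0.1416185, 0.1040462, 0.0780347, 0.0982659, 0.1300578, 0.132948, 0.1213873, 0.1069364, 0.0867052, giving H' = 2.1798808 (working shown to 7 dp, full precision carried).
Sample 2: N=231, proportions 0.0692641, 0.0692641, 0.0779221, 0.0952381, 0.1082251, 0.0562771, 0.0822511, 0.0909091, 0.1125541, 0.0562771, 0.1082251, 0.0735931, giving H' = 2.4591303.
Difference = |2.1798808 − 2.4591303| = 0.2792495, i.e. 0.2792 to 4 decimal places.

0.2792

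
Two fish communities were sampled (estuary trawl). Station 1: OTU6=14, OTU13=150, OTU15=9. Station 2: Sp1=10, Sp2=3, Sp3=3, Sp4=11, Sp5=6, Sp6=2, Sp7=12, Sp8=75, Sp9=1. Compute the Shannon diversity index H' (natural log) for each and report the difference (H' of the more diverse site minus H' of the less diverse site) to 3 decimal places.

Station 1: N=173, proportions 0.08092, 0.86705, 0.05202, giving H' = 0.48094 (working shown to 5 dp, full precision carried).
Station 2: N=123, proportions 0.0813, 0.02439, 0.02439, 0.08943, 0.04878, 0.01626, 0.09756, 0.60976, 0.00813, giving H' = 1.38323.
Difference = |0.48094 − 1.38323| = 0.90229, i.e. 0.902 to 3 decimal places.

0.902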